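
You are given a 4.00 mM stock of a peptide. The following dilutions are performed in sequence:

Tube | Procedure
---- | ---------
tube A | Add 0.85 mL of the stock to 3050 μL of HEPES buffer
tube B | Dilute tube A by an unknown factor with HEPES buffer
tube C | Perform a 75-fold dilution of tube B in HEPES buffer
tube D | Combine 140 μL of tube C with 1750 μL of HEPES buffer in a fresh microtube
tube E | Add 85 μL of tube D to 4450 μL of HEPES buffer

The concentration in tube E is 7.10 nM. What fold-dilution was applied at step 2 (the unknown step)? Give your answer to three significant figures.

Step 1: 0.85 mL + 3050 μL = 3.9 mL total → factor 3.9/0.85 = 4.5882
Step 2: unknown factor x
Step 3: 75-fold → factor 75
Step 4: 140 μL + 1750 μL = 1890 μL total → factor 1890/140 = 13.5
Step 5: 85 μL + 4450 μL = 4535 μL total → factor 4535/85 = 53.353
Product of known-step factors = 2.4786 × 10^5
Overall factor = 4.00 mM / (7.10 nM) = 5.6338 × 10^5
x = 5.6338 × 10^5 / 2.4786 × 10^5 = 2.27

2.27-fold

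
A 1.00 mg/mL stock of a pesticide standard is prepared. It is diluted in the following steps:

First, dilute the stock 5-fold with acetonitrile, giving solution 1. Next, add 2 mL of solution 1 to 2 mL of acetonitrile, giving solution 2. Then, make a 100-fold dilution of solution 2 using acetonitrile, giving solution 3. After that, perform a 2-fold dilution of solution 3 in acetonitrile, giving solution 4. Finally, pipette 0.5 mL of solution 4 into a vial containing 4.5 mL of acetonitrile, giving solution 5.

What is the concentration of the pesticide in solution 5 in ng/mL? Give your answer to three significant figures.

50.0 ng/mL

Step 1: 5-fold → factor 5
Step 2: 2 mL + 2 mL = 4 mL total → factor 4/2 = 2
Step 3: 100-fold → factor 100
Step 4: 2-fold → factor 2
Step 5: 0.5 mL + 4.5 mL = 5 mL total → factor 5/0.5 = 10
Overall dilution factor = 5 × 2 × 100 × 2 × 10 = 20000
Final = 1.00 mg/mL / 20000 = 5.000 × 10^-5 mg/mL = 50.0 ng/mL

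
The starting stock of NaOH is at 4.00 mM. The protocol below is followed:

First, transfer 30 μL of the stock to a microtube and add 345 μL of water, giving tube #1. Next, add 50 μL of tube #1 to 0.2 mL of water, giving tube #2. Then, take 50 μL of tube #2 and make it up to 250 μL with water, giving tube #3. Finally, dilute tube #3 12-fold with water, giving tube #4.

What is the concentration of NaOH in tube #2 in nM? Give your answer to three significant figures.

Step 1: 30 μL + 345 μL = 375 μL total → factor 375/30 = 12.5
Step 2: 50 μL + 0.2 mL = 250 μL total → factor 250/50 = 5
Dilution factor through tube #2 = 12.5 × 5 = 62.5
[tube #2] = 4.00 mM / 62.5 = 0.06400 mM = 6.40 × 10^4 nM

6.40 × 10^4 nM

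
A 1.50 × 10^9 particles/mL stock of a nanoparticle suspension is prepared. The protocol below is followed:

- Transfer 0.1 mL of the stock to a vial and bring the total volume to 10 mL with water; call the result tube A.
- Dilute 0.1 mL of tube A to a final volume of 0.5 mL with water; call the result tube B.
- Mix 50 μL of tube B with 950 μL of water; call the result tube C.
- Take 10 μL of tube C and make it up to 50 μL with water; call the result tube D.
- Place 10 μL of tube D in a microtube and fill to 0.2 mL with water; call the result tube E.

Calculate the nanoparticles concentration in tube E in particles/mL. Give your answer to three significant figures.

Step 1: 0.1 mL brought to 10 mL → factor 10/0.1 = 100
Step 2: 0.1 mL brought to 0.5 mL → factor 0.5/0.1 = 5
Step 3: 50 μL + 950 μL = 1000 μL total → factor 1000/50 = 20
Step 4: 10 μL brought to 50 μL → factor 50/10 = 5
Step 5: 10 μL brought to 0.2 mL → factor 200/10 = 20
Dilution factor through tube E = 100 × 5 × 20 × 5 × 20 = 1 × 10^6
[tube E] = 1.50 × 10^9 particles/mL / 1 × 10^6 = 1.50 × 10^3 particles/mL

1.50 × 10^3 particles/mL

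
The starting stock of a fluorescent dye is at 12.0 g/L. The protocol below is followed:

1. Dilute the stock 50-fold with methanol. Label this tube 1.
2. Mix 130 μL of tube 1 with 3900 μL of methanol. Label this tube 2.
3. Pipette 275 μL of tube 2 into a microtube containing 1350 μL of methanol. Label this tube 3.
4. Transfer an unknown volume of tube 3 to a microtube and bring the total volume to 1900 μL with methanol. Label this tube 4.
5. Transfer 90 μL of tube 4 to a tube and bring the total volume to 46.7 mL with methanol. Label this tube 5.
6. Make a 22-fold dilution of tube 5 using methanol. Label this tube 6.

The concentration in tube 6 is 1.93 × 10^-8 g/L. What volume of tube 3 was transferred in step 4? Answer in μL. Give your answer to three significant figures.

320 μL

Step 1: 50-fold → factor 50
Step 2: 130 μL + 3900 μL = 4030 μL total → factor 4030/130 = 31
Step 3: 275 μL + 1350 μL = 1625 μL total → factor 1625/275 = 5.9091
Step 4: v brought to 1900 μL → factor = 1900 μL/v
Step 5: 90 μL brought to 46.7 mL → factor 46700/90 = 518.89
Step 6: 22-fold → factor 22
Product of known-step factors = 1.0456 × 10^8
Overall factor = 12.0 g/L / (1.93 × 10^-8 g/L) = 6.2176 × 10^8
Step-4 factor = 6.2176 × 10^8 / 1.0456 × 10^8 = 5.9467
v = 1900 μL / 5.9467 = 320 μL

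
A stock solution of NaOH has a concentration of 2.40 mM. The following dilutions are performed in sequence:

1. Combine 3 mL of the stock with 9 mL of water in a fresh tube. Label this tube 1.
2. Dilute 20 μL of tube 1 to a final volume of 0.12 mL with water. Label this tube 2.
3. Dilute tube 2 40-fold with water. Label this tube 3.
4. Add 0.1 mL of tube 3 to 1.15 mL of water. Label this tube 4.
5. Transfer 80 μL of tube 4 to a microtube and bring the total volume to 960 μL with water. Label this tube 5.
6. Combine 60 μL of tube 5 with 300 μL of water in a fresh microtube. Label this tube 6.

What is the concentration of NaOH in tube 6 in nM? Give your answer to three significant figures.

Step 1: 3 mL + 9 mL = 12 mL total → factor 12/3 = 4
Step 2: 20 μL brought to 0.12 mL → factor 120/20 = 6
Step 3: 40-fold → factor 40
Step 4: 0.1 mL + 1.15 mL = 1.25 mL total → factor 1.25/0.1 = 12.5
Step 5: 80 μL brought to 960 μL → factor 960/80 = 12
Step 6: 60 μL + 300 μL = 360 μL total → factor 360/60 = 6
Overall dilution factor = 4 × 6 × 40 × 12.5 × 12 × 6 = 8.64 × 10^5
Final = 2.40 mM / 8.64 × 10^5 = 2.778 × 10^-6 mM = 2.78 nM

2.78 nM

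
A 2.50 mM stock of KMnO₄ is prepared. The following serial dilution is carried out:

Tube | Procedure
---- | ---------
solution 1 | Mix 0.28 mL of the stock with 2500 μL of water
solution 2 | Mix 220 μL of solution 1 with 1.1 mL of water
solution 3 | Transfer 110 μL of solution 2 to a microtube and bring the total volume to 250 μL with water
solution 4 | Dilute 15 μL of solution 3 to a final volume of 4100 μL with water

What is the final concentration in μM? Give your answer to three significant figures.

0.0676 μM

Step 1: 0.28 mL + 2500 μL = 2.78 mL total → factor 2.78/0.28 = 9.9286
Step 2: 220 μL + 1.1 mL = 1320 μL total → factor 1320/220 = 6
Step 3: 110 μL brought to 250 μL → factor 250/110 = 2.2727
Step 4: 15 μL brought to 4100 μL → factor 4100/15 = 273.33
Overall dilution factor = 9.9286 × 6 × 2.2727 × 273.33 = 37006
Final = 2.50 mM / 37006 = 6.756 × 10^-5 mM = 0.0676 μM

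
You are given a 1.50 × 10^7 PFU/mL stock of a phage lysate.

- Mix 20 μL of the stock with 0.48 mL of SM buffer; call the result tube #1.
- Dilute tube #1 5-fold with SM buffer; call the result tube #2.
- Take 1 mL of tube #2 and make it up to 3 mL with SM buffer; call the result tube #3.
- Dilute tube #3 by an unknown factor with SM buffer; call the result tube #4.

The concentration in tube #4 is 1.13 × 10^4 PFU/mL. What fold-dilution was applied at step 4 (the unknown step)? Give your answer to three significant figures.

3.54-fold

Step 1: 20 μL + 0.48 mL = 500 μL total → factor 500/20 = 25
Step 2: 5-fold → factor 5
Step 3: 1 mL brought to 3 mL → factor 3/1 = 3
Step 4: unknown factor x
Product of known-step factors = 375
Overall factor = 1.50 × 10^7 PFU/mL / (1.13 × 10^4 PFU/mL) = 1327.4
x = 1327.4 / 375 = 3.54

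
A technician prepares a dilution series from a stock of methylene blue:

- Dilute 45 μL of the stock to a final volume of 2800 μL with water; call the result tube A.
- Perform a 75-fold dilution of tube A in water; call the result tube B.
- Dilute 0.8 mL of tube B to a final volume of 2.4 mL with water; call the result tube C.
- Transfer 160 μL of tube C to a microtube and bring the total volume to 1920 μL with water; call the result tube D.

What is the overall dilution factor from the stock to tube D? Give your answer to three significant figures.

1.68 × 10^5

Step 1: 45 μL brought to 2800 μL → factor 2800/45 = 62.222
Step 2: 75-fold → factor 75
Step 3: 0.8 mL brought to 2.4 mL → factor 2.4/0.8 = 3
Step 4: 160 μL brought to 1920 μL → factor 1920/160 = 12
Overall dilution factor = 62.222 × 75 × 3 × 12 = 1.68 × 10^5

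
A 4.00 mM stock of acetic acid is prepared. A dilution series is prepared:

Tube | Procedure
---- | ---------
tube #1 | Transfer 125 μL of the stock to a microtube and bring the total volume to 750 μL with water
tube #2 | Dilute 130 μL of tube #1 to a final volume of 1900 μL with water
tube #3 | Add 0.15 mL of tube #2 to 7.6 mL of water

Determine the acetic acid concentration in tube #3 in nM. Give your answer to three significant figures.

883 nM

Step 1: 125 μL brought to 750 μL → factor 750/125 = 6
Step 2: 130 μL brought to 1900 μL → factor 1900/130 = 14.615
Step 3: 0.15 mL + 7.6 mL = 7.75 mL total → factor 7.75/0.15 = 51.667
Overall dilution factor = 6 × 14.615 × 51.667 = 4530.8
Final = 4.00 mM / 4530.8 = 0.0008829 mM = 883 nM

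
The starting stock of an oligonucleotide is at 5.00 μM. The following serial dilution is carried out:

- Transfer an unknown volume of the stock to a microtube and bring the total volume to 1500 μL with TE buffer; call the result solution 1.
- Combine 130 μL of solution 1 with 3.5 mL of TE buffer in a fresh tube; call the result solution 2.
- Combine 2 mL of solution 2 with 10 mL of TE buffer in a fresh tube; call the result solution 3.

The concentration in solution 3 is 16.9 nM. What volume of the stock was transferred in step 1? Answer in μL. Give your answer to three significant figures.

849 μL

Step 1: v brought to 1500 μL → factor = 1500 μL/v
Step 2: 130 μL + 3.5 mL = 3630 μL total → factor 3630/130 = 27.923
Step 3: 2 mL + 10 mL = 12 mL total → factor 12/2 = 6
Product of known-step factors = 167.54
Overall factor = 5.00 μM / (16.9 nM) = 295.86
Step-1 factor = 295.86 / 167.54 = 1.7659
v = 1500 μL / 1.7659 = 849 μL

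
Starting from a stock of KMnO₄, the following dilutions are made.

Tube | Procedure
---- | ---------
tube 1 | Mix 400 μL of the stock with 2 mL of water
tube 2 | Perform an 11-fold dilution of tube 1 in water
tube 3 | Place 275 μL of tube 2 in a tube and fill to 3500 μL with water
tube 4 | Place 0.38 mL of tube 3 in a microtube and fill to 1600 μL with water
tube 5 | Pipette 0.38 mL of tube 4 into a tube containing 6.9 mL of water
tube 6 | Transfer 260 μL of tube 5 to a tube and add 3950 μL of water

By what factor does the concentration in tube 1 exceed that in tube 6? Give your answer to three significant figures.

1.83 × 10^5

Step 1: 400 μL + 2 mL = 2400 μL total → factor 2400/400 = 6
Step 2: 11-fold → factor 11
Step 3: 275 μL brought to 3500 μL → factor 3500/275 = 12.727
Step 4: 0.38 mL brought to 1600 μL → factor 1.6/0.38 = 4.2105
Step 5: 0.38 mL + 6.9 mL = 7.28 mL total → factor 7.28/0.38 = 19.158
Step 6: 260 μL + 3950 μL = 4210 μL total → factor 4210/260 = 16.192
Dilution factor to tube 1 = 6; to tube 6 = 1.0972 × 10^6
[tube 1]/[tube 6] = (factor to tube 6)/(factor to tube 1) = 1.0972 × 10^6/6 = 1.83 × 10^5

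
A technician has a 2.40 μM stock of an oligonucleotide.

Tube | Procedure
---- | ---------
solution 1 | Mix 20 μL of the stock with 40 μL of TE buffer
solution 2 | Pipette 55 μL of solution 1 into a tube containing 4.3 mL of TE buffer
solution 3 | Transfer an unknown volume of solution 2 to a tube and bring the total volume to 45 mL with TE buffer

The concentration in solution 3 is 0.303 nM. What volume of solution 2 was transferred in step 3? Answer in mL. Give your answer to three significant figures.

Step 1: 20 μL + 40 μL = 60 μL total → factor 60/20 = 3
Step 2: 55 μL + 4.3 mL = 4355 μL total → factor 4355/55 = 79.182
Step 3: v brought to 45 mL → factor = 45 mL/v
Product of known-step factors = 237.55
Overall factor = 2.40 μM / (0.303 nM) = 7920.8
Step-3 factor = 7920.8 / 237.55 = 33.344
v = 45 mL / 33.344 = 1.35 mL

1.35 mL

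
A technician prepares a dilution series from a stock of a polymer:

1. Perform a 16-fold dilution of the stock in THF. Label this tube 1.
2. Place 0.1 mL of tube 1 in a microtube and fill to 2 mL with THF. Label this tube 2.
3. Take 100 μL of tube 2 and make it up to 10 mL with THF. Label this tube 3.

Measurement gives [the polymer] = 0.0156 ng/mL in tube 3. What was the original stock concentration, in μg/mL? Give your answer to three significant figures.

Step 1: 16-fold → factor 16
Step 2: 0.1 mL brought to 2 mL → factor 2/0.1 = 20
Step 3: 100 μL brought to 10 mL → factor 10000/100 = 100
Overall dilution factor = 16 × 20 × 100 = 32000
Stock = 0.0156 ng/mL × 32000 = 499.2 ng/mL = 0.499 μg/mL

0.499 μg/mL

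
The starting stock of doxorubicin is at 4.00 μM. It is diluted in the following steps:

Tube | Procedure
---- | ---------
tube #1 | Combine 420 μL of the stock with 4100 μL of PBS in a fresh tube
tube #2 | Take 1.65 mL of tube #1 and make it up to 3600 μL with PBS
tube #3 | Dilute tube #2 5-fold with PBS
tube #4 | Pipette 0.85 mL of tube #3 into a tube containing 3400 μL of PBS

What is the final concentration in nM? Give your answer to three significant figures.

6.81 nM

Step 1: 420 μL + 4100 μL = 4520 μL total → factor 4520/420 = 10.762
Step 2: 1.65 mL brought to 3600 μL → factor 3.6/1.65 = 2.1818
Step 3: 5-fold → factor 5
Step 4: 0.85 mL + 3400 μL = 4.25 mL total → factor 4.25/0.85 = 5
Overall dilution factor = 10.762 × 2.1818 × 5 × 5 = 587.01
Final = 4.00 μM / 587.01 = 0.006814 μM = 6.81 nM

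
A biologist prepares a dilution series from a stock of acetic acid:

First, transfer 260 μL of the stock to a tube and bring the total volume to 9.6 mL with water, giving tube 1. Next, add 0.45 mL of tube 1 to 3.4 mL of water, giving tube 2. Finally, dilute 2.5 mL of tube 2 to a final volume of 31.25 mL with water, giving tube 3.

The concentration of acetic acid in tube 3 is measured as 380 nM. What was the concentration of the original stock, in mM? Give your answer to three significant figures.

1.50 mM

Step 1: 260 μL brought to 9.6 mL → factor 9600/260 = 36.923
Step 2: 0.45 mL + 3.4 mL = 3.85 mL total → factor 3.85/0.45 = 8.5556
Step 3: 2.5 mL brought to 31.25 mL → factor 31.25/2.5 = 12.5
Overall dilution factor = 36.923 × 8.5556 × 12.5 = 3948.7
Stock = 380 nM × 3948.7 = 1.501 × 10^6 nM = 1.50 mM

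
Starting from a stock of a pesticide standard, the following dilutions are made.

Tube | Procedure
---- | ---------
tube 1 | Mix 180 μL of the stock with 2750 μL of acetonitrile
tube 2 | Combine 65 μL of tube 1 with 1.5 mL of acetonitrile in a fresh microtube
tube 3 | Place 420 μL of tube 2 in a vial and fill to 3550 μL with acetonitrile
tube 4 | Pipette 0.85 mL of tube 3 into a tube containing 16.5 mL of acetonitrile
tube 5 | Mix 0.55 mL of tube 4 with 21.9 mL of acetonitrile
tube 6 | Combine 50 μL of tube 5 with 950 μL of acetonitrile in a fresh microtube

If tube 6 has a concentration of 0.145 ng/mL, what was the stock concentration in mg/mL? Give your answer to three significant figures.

8.00 mg/mL

Step 1: 180 μL + 2750 μL = 2930 μL total → factor 2930/180 = 16.278
Step 2: 65 μL + 1.5 mL = 1565 μL total → factor 1565/65 = 24.077
Step 3: 420 μL brought to 3550 μL → factor 3550/420 = 8.4524
Step 4: 0.85 mL + 16.5 mL = 17.35 mL total → factor 17.35/0.85 = 20.412
Step 5: 0.55 mL + 21.9 mL = 22.45 mL total → factor 22.45/0.55 = 40.818
Step 6: 50 μL + 950 μL = 1000 μL total → factor 1000/50 = 20
Overall dilution factor = 16.278 × 24.077 × 8.4524 × 20.412 × 40.818 × 20 = 5.52 × 10^7
Stock = 0.145 ng/mL × 5.52 × 10^7 = 8.004 × 10^6 ng/mL = 8.00 mg/mL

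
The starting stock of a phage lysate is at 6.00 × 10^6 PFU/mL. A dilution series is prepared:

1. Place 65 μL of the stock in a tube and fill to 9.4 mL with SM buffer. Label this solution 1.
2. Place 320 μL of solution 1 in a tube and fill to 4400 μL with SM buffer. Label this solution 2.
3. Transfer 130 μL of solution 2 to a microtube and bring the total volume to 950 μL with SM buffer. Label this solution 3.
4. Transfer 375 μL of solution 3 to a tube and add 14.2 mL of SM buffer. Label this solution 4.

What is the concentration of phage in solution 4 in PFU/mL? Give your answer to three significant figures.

Step 1: 65 μL brought to 9.4 mL → factor 9400/65 = 144.62
Step 2: 320 μL brought to 4400 μL → factor 4400/320 = 13.75
Step 3: 130 μL brought to 950 μL → factor 950/130 = 7.3077
Step 4: 375 μL + 14.2 mL = 14575 μL total → factor 14575/375 = 38.867
Overall dilution factor = 144.62 × 13.75 × 7.3077 × 38.867 = 5.6477 × 10^5
Final = 6.00 × 10^6 PFU/mL / 5.6477 × 10^5 = 10.6 PFU/mL

10.6 PFU/mL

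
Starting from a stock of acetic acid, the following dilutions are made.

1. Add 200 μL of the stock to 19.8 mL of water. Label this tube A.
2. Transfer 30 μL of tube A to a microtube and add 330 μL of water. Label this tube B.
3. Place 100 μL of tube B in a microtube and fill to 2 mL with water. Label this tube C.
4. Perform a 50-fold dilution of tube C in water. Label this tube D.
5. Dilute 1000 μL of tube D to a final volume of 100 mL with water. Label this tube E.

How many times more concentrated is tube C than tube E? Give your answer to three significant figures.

5.00 × 10^3

Step 1: 200 μL + 19.8 mL = 20000 μL total → factor 20000/200 = 100
Step 2: 30 μL + 330 μL = 360 μL total → factor 360/30 = 12
Step 3: 100 μL brought to 2 mL → factor 2000/100 = 20
Step 4: 50-fold → factor 50
Step 5: 1000 μL brought to 100 mL → factor 1 × 10^5/1000 = 100
Dilution factor to tube C = 24000; to tube E = 1.2 × 10^8
[tube C]/[tube E] = (factor to tube E)/(factor to tube C) = 1.2 × 10^8/24000 = 5.00 × 10^3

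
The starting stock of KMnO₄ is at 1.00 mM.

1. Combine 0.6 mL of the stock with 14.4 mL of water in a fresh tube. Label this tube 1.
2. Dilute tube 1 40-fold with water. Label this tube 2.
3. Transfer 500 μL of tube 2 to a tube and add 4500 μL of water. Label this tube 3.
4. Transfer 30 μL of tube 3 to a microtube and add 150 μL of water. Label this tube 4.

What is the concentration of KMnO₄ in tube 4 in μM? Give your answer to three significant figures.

0.0167 μM

Step 1: 0.6 mL + 14.4 mL = 15 mL total → factor 15/0.6 = 25
Step 2: 40-fold → factor 40
Step 3: 500 μL + 4500 μL = 5000 μL total → factor 5000/500 = 10
Step 4: 30 μL + 150 μL = 180 μL total → factor 180/30 = 6
Overall dilution factor = 25 × 40 × 10 × 6 = 60000
Final = 1.00 mM / 60000 = 1.667 × 10^-5 mM = 0.0167 μM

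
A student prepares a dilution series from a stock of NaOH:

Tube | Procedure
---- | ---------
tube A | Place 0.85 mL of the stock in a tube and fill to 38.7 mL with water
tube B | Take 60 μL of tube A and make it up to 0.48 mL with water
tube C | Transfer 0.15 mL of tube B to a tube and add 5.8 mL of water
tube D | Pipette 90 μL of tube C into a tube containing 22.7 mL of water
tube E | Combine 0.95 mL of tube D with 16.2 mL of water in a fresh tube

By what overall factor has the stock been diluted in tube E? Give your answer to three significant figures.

Step 1: 0.85 mL brought to 38.7 mL → factor 38.7/0.85 = 45.529
Step 2: 60 μL brought to 0.48 mL → factor 480/60 = 8
Step 3: 0.15 mL + 5.8 mL = 5.95 mL total → factor 5.95/0.15 = 39.667
Step 4: 90 μL + 22.7 mL = 22790 μL total → factor 22790/90 = 253.22
Step 5: 0.95 mL + 16.2 mL = 17.15 mL total → factor 17.15/0.95 = 18.053
Overall dilution factor = 45.529 × 8 × 39.667 × 253.22 × 18.053 = 6.6047 × 10^7

6.60 × 10^7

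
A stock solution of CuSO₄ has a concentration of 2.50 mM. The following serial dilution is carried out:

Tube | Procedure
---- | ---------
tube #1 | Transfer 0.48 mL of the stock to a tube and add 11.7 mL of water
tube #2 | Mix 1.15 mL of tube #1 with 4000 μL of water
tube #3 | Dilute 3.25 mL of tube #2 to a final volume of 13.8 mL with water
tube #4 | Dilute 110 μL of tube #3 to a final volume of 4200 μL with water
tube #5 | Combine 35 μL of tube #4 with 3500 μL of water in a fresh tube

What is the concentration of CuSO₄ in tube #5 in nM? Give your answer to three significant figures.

1.34 nM

Step 1: 0.48 mL + 11.7 mL = 12.18 mL total → factor 12.18/0.48 = 25.375
Step 2: 1.15 mL + 4000 μL = 5.15 mL total → factor 5.15/1.15 = 4.4783
Step 3: 3.25 mL brought to 13.8 mL → factor 13.8/3.25 = 4.2462
Step 4: 110 μL brought to 4200 μL → factor 4200/110 = 38.182
Step 5: 35 μL + 3500 μL = 3535 μL total → factor 3535/35 = 101
Overall dilution factor = 25.375 × 4.4783 × 4.2462 × 38.182 × 101 = 1.8608 × 10^6
Final = 2.50 mM / 1.8608 × 10^6 = 1.344 × 10^-6 mM = 1.34 nM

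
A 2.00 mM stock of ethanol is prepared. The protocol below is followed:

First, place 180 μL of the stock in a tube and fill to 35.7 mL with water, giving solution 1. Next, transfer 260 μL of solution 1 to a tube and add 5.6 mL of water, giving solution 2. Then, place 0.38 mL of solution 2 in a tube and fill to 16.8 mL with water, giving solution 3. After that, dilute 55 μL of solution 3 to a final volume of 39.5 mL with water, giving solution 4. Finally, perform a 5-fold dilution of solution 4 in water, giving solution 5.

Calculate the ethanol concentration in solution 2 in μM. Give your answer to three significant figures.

0.447 μM

Step 1: 180 μL brought to 35.7 mL → factor 35700/180 = 198.33
Step 2: 260 μL + 5.6 mL = 5860 μL total → factor 5860/260 = 22.538
Dilution factor through solution 2 = 198.33 × 22.538 = 4470.1
[solution 2] = 2.00 mM / 4470.1 = 0.0004474 mM = 0.447 μM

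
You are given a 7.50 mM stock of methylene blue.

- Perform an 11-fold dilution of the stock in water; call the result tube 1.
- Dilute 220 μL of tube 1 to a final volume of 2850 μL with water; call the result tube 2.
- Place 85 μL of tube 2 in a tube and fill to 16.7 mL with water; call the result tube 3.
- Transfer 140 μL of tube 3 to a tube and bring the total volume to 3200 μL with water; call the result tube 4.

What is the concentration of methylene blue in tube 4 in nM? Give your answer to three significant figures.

Step 1: 11-fold → factor 11
Step 2: 220 μL brought to 2850 μL → factor 2850/220 = 12.955
Step 3: 85 μL brought to 16.7 mL → factor 16700/85 = 196.47
Step 4: 140 μL brought to 3200 μL → factor 3200/140 = 22.857
Overall dilution factor = 11 × 12.955 × 196.47 × 22.857 = 6.3993 × 10^5
Final = 7.50 mM / 6.3993 × 10^5 = 1.172 × 10^-5 mM = 11.7 nM

11.7 nM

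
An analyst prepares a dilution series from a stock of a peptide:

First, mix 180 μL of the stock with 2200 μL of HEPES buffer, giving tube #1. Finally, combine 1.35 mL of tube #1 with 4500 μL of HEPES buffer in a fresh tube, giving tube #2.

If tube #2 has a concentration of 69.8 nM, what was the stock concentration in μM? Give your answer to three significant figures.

4.00 μM

Step 1: 180 μL + 2200 μL = 2380 μL total → factor 2380/180 = 13.222
Step 2: 1.35 mL + 4500 μL = 5.85 mL total → factor 5.85/1.35 = 4.3333
Overall dilution factor = 13.222 × 4.3333 = 57.296
Stock = 69.8 nM × 57.296 = 3999 nM = 4.00 μM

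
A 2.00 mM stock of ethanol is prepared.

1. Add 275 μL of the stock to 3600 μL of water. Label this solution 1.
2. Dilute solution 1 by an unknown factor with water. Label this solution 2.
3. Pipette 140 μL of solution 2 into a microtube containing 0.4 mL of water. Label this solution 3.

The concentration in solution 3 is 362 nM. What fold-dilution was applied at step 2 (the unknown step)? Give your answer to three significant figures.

Step 1: 275 μL + 3600 μL = 3875 μL total → factor 3875/275 = 14.091
Step 2: unknown factor x
Step 3: 140 μL + 0.4 mL = 540 μL total → factor 540/140 = 3.8571
Product of known-step factors = 54.351
Overall factor = 2.00 mM / (362 nM) = 5524.9
x = 5524.9 / 54.351 = 102

102-fold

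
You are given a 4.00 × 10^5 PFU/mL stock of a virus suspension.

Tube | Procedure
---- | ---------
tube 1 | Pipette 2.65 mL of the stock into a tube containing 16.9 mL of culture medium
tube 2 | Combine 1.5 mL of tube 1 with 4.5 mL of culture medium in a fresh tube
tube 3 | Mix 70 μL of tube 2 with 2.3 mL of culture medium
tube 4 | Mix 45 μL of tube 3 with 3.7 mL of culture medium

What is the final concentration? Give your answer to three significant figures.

4.81 PFU/mL

Step 1: 2.65 mL + 16.9 mL = 19.55 mL total → factor 19.55/2.65 = 7.3774
Step 2: 1.5 mL + 4.5 mL = 6 mL total → factor 6/1.5 = 4
Step 3: 70 μL + 2.3 mL = 2370 μL total → factor 2370/70 = 33.857
Step 4: 45 μL + 3.7 mL = 3745 μL total → factor 3745/45 = 83.222
Overall dilution factor = 7.3774 × 4 × 33.857 × 83.222 = 83148
Final = 4.00 × 10^5 PFU/mL / 83148 = 4.81 PFU/mL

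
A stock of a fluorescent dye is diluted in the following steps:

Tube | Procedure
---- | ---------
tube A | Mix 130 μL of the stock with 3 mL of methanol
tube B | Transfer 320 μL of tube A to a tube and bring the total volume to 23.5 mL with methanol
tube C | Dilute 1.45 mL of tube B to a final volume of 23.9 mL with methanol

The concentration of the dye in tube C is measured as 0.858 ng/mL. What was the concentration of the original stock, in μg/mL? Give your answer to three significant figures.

Step 1: 130 μL + 3 mL = 3130 μL total → factor 3130/130 = 24.077
Step 2: 320 μL brought to 23.5 mL → factor 23500/320 = 73.438
Step 3: 1.45 mL brought to 23.9 mL → factor 23.9/1.45 = 16.483
Overall dilution factor = 24.077 × 73.438 × 16.483 = 29144
Stock = 0.858 ng/mL × 29144 = 2.501 × 10^4 ng/mL = 25.0 μg/mL

25.0 μg/mL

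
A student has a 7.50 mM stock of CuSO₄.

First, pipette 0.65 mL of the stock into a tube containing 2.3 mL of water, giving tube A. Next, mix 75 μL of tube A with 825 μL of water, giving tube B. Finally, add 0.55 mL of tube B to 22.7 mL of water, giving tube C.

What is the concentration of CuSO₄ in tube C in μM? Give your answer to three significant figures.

Step 1: 0.65 mL + 2.3 mL = 2.95 mL total → factor 2.95/0.65 = 4.5385
Step 2: 75 μL + 825 μL = 900 μL total → factor 900/75 = 12
Step 3: 0.55 mL + 22.7 mL = 23.25 mL total → factor 23.25/0.55 = 42.273
Overall dilution factor = 4.5385 × 12 × 42.273 = 2302.2
Final = 7.50 mM / 2302.2 = 0.003258 mM = 3.26 μM

3.26 μM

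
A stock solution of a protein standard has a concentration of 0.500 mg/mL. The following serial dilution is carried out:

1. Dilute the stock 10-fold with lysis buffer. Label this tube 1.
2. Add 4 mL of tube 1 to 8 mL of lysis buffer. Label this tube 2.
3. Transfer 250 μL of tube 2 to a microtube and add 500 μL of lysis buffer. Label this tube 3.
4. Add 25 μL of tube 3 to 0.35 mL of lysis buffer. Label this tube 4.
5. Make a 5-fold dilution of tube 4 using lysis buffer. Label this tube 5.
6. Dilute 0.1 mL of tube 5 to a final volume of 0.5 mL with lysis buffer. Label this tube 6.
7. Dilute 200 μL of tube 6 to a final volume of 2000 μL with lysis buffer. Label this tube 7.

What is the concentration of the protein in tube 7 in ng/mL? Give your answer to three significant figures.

1.48 ng/mL

Step 1: 10-fold → factor 10
Step 2: 4 mL + 8 mL = 12 mL total → factor 12/4 = 3
Step 3: 250 μL + 500 μL = 750 μL total → factor 750/250 = 3
Step 4: 25 μL + 0.35 mL = 375 μL total → factor 375/25 = 15
Step 5: 5-fold → factor 5
Step 6: 0.1 mL brought to 0.5 mL → factor 0.5/0.1 = 5
Step 7: 200 μL brought to 2000 μL → factor 2000/200 = 10
Overall dilution factor = 10 × 3 × 3 × 15 × 5 × 5 × 10 = 3.375 × 10^5
Final = 0.500 mg/mL / 3.375 × 10^5 = 1.481 × 10^-6 mg/mL = 1.48 ng/mL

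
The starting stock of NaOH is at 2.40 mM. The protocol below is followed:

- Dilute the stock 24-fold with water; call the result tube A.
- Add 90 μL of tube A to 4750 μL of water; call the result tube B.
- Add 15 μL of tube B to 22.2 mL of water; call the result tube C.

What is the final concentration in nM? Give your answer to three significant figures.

Step 1: 24-fold → factor 24
Step 2: 90 μL + 4750 μL = 4840 μL total → factor 4840/90 = 53.778
Step 3: 15 μL + 22.2 mL = 22215 μL total → factor 22215/15 = 1481
Overall dilution factor = 24 × 53.778 × 1481 = 1.9115 × 10^6
Final = 2.40 mM / 1.9115 × 10^6 = 1.256 × 10^-6 mM = 1.26 nM

1.26 nM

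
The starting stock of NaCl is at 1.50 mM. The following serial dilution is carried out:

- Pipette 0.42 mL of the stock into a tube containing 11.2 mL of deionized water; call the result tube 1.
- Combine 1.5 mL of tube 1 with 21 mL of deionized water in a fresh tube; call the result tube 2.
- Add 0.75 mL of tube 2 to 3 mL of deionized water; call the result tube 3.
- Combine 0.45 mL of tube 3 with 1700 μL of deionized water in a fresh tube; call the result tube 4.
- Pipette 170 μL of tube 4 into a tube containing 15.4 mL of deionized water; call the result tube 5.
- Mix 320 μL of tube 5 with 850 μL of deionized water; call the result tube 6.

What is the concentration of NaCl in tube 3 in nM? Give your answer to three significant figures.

Step 1: 0.42 mL + 11.2 mL = 11.62 mL total → factor 11.62/0.42 = 27.667
Step 2: 1.5 mL + 21 mL = 22.5 mL total → factor 22.5/1.5 = 15
Step 3: 0.75 mL + 3 mL = 3.75 mL total → factor 3.75/0.75 = 5
Dilution factor through tube 3 = 27.667 × 15 × 5 = 2075
[tube 3] = 1.50 mM / 2075 = 0.0007229 mM = 723 nM

723 nM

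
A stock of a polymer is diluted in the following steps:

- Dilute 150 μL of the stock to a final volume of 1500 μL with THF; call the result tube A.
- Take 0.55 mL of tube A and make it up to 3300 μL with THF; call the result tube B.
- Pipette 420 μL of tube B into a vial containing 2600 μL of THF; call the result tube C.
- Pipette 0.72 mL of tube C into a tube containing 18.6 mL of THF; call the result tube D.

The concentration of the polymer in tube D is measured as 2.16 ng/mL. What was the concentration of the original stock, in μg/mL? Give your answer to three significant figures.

25.0 μg/mL

Step 1: 150 μL brought to 1500 μL → factor 1500/150 = 10
Step 2: 0.55 mL brought to 3300 μL → factor 3.3/0.55 = 6
Step 3: 420 μL + 2600 μL = 3020 μL total → factor 3020/420 = 7.1905
Step 4: 0.72 mL + 18.6 mL = 19.32 mL total → factor 19.32/0.72 = 26.833
Overall dilution factor = 10 × 6 × 7.1905 × 26.833 = 11577
Stock = 2.16 ng/mL × 11577 = 2.501 × 10^4 ng/mL = 25.0 μg/mL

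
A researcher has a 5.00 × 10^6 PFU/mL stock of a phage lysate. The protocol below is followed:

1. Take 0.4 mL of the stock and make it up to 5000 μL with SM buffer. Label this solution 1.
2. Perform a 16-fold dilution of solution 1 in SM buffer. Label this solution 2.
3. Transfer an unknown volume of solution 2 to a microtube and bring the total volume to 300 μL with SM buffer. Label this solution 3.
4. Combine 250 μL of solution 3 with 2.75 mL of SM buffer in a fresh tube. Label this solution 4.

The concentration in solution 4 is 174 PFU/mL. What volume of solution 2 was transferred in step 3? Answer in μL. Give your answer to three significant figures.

25.1 μL

Step 1: 0.4 mL brought to 5000 μL → factor 5/0.4 = 12.5
Step 2: 16-fold → factor 16
Step 3: v brought to 300 μL → factor = 300 μL/v
Step 4: 250 μL + 2.75 mL = 3000 μL total → factor 3000/250 = 12
Product of known-step factors = 2400
Overall factor = 5.00 × 10^6 PFU/mL / (174 PFU/mL) = 28736
Step-3 factor = 28736 / 2400 = 11.973
v = 300 μL / 11.973 = 25.1 μL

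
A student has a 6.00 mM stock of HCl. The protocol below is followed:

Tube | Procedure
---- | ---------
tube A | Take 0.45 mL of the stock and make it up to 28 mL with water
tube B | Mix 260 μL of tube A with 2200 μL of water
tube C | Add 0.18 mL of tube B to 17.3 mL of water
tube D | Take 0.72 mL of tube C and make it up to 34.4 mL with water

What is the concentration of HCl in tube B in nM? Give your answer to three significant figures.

Step 1: 0.45 mL brought to 28 mL → factor 28/0.45 = 62.222
Step 2: 260 μL + 2200 μL = 2460 μL total → factor 2460/260 = 9.4615
Dilution factor through tube B = 62.222 × 9.4615 = 588.72
[tube B] = 6.00 mM / 588.72 = 0.01019 mM = 1.02 × 10^4 nM

1.02 × 10^4 nM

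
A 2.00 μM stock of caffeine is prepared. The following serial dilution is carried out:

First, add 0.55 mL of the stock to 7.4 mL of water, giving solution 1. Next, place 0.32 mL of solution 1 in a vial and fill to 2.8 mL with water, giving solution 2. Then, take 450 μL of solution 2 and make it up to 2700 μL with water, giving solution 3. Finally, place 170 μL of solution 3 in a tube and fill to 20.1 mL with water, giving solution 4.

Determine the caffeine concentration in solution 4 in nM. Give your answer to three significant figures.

Step 1: 0.55 mL + 7.4 mL = 7.95 mL total → factor 7.95/0.55 = 14.455
Step 2: 0.32 mL brought to 2.8 mL → factor 2.8/0.32 = 8.75
Step 3: 450 μL brought to 2700 μL → factor 2700/450 = 6
Step 4: 170 μL brought to 20.1 mL → factor 20100/170 = 118.24
Overall dilution factor = 14.455 × 8.75 × 6 × 118.24 = 89724
Final = 2.00 μM / 89724 = 2.229 × 10^-5 μM = 0.0223 nM

0.0223 nM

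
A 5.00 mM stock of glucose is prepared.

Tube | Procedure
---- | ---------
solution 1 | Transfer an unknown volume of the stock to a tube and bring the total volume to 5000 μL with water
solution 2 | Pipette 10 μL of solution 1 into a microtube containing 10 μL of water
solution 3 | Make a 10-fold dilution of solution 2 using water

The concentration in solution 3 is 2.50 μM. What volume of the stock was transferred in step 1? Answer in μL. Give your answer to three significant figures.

50.0 μL

Step 1: v brought to 5000 μL → factor = 5000 μL/v
Step 2: 10 μL + 10 μL = 20 μL total → factor 20/10 = 2
Step 3: 10-fold → factor 10
Product of known-step factors = 20
Overall factor = 5.00 mM / (2.50 μM) = 2000
Step-1 factor = 2000 / 20 = 100
v = 5000 μL / 100 = 50.0 μL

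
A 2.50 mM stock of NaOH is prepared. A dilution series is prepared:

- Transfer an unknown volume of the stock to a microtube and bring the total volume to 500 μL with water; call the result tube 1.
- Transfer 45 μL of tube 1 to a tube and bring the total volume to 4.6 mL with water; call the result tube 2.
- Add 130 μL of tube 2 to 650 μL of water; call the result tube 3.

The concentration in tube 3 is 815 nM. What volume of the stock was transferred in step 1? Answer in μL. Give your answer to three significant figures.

100 μL

Step 1: v brought to 500 μL → factor = 500 μL/v
Step 2: 45 μL brought to 4.6 mL → factor 4600/45 = 102.22
Step 3: 130 μL + 650 μL = 780 μL total → factor 780/130 = 6
Product of known-step factors = 613.33
Overall factor = 2.50 mM / (815 nM) = 3067.5
Step-1 factor = 3067.5 / 613.33 = 5.0013
v = 500 μL / 5.0013 = 100 μL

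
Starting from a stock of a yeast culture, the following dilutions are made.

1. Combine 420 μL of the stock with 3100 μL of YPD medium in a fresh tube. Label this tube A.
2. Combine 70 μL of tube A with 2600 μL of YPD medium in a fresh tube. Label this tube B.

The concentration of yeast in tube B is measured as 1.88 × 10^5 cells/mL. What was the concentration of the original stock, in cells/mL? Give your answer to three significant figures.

Step 1: 420 μL + 3100 μL = 3520 μL total → factor 3520/420 = 8.381
Step 2: 70 μL + 2600 μL = 2670 μL total → factor 2670/70 = 38.143
Overall dilution factor = 8.381 × 38.143 = 319.67
Stock = 1.88 × 10^5 cells/mL × 319.67 = 6.01 × 10^7 cells/mL

6.01 × 10^7 cells/mL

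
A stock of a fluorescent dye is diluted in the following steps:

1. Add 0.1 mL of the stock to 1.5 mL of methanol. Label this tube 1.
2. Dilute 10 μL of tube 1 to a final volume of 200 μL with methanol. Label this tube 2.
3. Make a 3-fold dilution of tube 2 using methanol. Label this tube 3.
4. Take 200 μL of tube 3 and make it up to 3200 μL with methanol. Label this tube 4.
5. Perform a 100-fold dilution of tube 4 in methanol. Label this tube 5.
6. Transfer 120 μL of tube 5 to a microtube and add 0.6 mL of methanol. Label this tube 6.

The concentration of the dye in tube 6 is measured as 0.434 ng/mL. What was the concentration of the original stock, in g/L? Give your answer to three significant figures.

Step 1: 0.1 mL + 1.5 mL = 1.6 mL total → factor 1.6/0.1 = 16
Step 2: 10 μL brought to 200 μL → factor 200/10 = 20
Step 3: 3-fold → factor 3
Step 4: 200 μL brought to 3200 μL → factor 3200/200 = 16
Step 5: 100-fold → factor 100
Step 6: 120 μL + 0.6 mL = 720 μL total → factor 720/120 = 6
Overall dilution factor = 16 × 20 × 3 × 16 × 100 × 6 = 9.216 × 10^6
Stock = 0.434 ng/mL × 9.216 × 10^6 = 4.000 × 10^6 ng/mL = 4.00 g/L

4.00 g/L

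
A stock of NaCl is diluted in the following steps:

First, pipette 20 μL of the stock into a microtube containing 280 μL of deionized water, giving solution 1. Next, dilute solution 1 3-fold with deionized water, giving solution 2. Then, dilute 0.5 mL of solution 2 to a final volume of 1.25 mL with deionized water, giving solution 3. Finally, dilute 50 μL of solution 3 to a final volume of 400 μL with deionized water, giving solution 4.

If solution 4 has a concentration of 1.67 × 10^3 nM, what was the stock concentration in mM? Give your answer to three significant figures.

1.50 mM

Step 1: 20 μL + 280 μL = 300 μL total → factor 300/20 = 15
Step 2: 3-fold → factor 3
Step 3: 0.5 mL brought to 1.25 mL → factor 1.25/0.5 = 2.5
Step 4: 50 μL brought to 400 μL → factor 400/50 = 8
Overall dilution factor = 15 × 3 × 2.5 × 8 = 900
Stock = 1.67 × 10^3 nM × 900 = 1.503 × 10^6 nM = 1.50 mM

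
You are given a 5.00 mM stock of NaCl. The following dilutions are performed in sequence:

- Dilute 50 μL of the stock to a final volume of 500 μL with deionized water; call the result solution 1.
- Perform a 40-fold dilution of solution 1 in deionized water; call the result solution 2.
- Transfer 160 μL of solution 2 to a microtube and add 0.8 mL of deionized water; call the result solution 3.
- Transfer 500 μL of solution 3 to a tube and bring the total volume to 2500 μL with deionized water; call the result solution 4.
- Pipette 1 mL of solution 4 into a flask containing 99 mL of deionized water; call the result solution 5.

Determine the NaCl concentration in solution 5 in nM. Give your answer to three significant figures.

Step 1: 50 μL brought to 500 μL → factor 500/50 = 10
Step 2: 40-fold → factor 40
Step 3: 160 μL + 0.8 mL = 960 μL total → factor 960/160 = 6
Step 4: 500 μL brought to 2500 μL → factor 2500/500 = 5
Step 5: 1 mL + 99 mL = 100 mL total → factor 100/1 = 100
Overall dilution factor = 10 × 40 × 6 × 5 × 100 = 1.2 × 10^6
Final = 5.00 mM / 1.2 × 10^6 = 4.167 × 10^-6 mM = 4.17 nM

4.17 nM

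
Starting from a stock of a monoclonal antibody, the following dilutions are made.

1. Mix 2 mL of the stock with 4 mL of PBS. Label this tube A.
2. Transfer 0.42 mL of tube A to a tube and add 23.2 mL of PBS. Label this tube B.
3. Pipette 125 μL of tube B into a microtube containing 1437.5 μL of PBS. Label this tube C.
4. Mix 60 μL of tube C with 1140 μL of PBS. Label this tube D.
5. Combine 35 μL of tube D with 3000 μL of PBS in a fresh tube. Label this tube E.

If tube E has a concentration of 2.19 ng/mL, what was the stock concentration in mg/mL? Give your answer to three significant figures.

8.01 mg/mL

Step 1: 2 mL + 4 mL = 6 mL total → factor 6/2 = 3
Step 2: 0.42 mL + 23.2 mL = 23.62 mL total → factor 23.62/0.42 = 56.238
Step 3: 125 μL + 1437.5 μL = 1562.5 μL total → factor 1562.5/125 = 12.5
Step 4: 60 μL + 1140 μL = 1200 μL total → factor 1200/60 = 20
Step 5: 35 μL + 3000 μL = 3035 μL total → factor 3035/35 = 86.714
Overall dilution factor = 3 × 56.238 × 12.5 × 20 × 86.714 = 3.6575 × 10^6
Stock = 2.19 ng/mL × 3.6575 × 10^6 = 8.010 × 10^6 ng/mL = 8.01 mg/mL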